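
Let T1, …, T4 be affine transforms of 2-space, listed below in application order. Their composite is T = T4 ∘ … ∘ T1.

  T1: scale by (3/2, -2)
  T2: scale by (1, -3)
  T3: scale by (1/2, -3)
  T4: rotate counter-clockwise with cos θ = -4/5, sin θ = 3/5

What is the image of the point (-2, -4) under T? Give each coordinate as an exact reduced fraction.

T(p) = (-42, -117/2)

T1 scale by (3/2, -2): (-2, -4) → (-3, 8)
T2 scale by (1, -3): (-3, 8) → (-3, -24)
T3 scale by (1/2, -3): (-3, -24) → (-3/2, 72)
T4 rotate counter-clockwise with cos θ = -4/5, sin θ = 3/5: (-3/2, 72) → (-42, -117/2)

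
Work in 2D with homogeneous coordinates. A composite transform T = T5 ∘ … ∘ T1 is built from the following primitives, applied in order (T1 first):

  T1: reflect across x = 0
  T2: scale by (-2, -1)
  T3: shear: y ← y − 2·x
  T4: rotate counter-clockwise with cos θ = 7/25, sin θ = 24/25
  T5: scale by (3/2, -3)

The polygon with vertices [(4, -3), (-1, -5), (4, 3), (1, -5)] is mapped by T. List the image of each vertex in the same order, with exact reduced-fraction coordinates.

image vertices: (552/25, -303/25), (-69/5, -9/5), (768/25, -177/25), (-3/5, -33/5)

T1 reflect across x = 0: (4, -3) → (-4, -3); (-1, -5) → (1, -5); (4, 3) → (-4, 3); (1, -5) → (-1, -5)
T2 scale by (-2, -1): (-4, -3) → (8, 3); (1, -5) → (-2, 5); (-4, 3) → (8, -3); (-1, -5) → (2, 5)
T3 shear: y ← y − 2·x: (8, 3) → (8, -13); (-2, 5) → (-2, 9); (8, -3) → (8, -19); (2, 5) → (2, 1)
T4 rotate counter-clockwise with cos θ = 7/25, sin θ = 24/25: (8, -13) → (368/25, 101/25); (-2, 9) → (-46/5, 3/5); (8, -19) → (512/25, 59/25); (2, 1) → (-2/5, 11/5)
T5 scale by (3/2, -3): (368/25, 101/25) → (552/25, -303/25); (-46/5, 3/5) → (-69/5, -9/5); (512/25, 59/25) → (768/25, -177/25); (-2/5, 11/5) → (-3/5, -33/5)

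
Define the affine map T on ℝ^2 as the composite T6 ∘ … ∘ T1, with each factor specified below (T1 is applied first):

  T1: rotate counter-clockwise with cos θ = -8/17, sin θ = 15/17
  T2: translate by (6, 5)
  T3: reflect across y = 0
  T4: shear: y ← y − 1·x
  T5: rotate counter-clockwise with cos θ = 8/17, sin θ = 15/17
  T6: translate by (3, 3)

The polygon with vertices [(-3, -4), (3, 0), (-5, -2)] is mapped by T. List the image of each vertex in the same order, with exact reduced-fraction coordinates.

image vertices: (6225/289, 1593/289), (4611/289, 373/289), (5213/289, 1863/289)

T1 rotate counter-clockwise with cos θ = -8/17, sin θ = 15/17: (-3, -4) → (84/17, -13/17); (3, 0) → (-24/17, 45/17); (-5, -2) → (70/17, -59/17)
T2 translate by (6, 5): (84/17, -13/17) → (186/17, 72/17); (-24/17, 45/17) → (78/17, 130/17); (70/17, -59/17) → (172/17, 26/17)
T3 reflect across y = 0: (186/17, 72/17) → (186/17, -72/17); (78/17, 130/17) → (78/17, -130/17); (172/17, 26/17) → (172/17, -26/17)
T4 shear: y ← y − 1·x: (186/17, -72/17) → (186/17, -258/17); (78/17, -130/17) → (78/17, -208/17); (172/17, -26/17) → (172/17, -198/17)
T5 rotate counter-clockwise with cos θ = 8/17, sin θ = 15/17: (186/17, -258/17) → (5358/289, 726/289); (78/17, -208/17) → (3744/289, -494/289); (172/17, -198/17) → (4346/289, 996/289)
T6 translate by (3, 3): (5358/289, 726/289) → (6225/289, 1593/289); (3744/289, -494/289) → (4611/289, 373/289); (4346/289, 996/289) → (5213/289, 1863/289)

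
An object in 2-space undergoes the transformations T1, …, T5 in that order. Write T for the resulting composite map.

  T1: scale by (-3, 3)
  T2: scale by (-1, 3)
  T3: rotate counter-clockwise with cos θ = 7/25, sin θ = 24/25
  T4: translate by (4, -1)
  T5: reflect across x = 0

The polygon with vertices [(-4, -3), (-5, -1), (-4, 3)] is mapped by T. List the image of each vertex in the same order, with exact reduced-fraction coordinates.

T1 scale by (-3, 3): (-4, -3) → (12, -9); (-5, -1) → (15, -3); (-4, 3) → (12, 9)
T2 scale by (-1, 3): (12, -9) → (-12, -27); (15, -3) → (-15, -9); (12, 9) → (-12, 27)
T3 rotate counter-clockwise with cos θ = 7/25, sin θ = 24/25: (-12, -27) → (564/25, -477/25); (-15, -9) → (111/25, -423/25); (-12, 27) → (-732/25, -99/25)
T4 translate by (4, -1): (564/25, -477/25) → (664/25, -502/25); (111/25, -423/25) → (211/25, -448/25); (-732/25, -99/25) → (-632/25, -124/25)
T5 reflect across x = 0: (664/25, -502/25) → (-664/25, -502/25); (211/25, -448/25) → (-211/25, -448/25); (-632/25, -124/25) → (632/25, -124/25)

image vertices: (-664/25, -502/25), (-211/25, -448/25), (632/25, -124/25)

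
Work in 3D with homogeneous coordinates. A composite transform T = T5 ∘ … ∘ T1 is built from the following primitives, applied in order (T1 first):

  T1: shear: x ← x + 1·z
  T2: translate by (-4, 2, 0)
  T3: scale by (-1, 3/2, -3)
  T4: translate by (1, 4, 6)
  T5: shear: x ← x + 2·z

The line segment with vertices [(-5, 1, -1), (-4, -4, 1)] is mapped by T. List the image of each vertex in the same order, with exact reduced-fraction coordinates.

image vertices: (29, 17/2, 9), (14, 1, 3)

T1 shear: x ← x + 1·z: (-5, 1, -1) → (-6, 1, -1); (-4, -4, 1) → (-3, -4, 1)
T2 translate by (-4, 2, 0): (-6, 1, -1) → (-10, 3, -1); (-3, -4, 1) → (-7, -2, 1)
T3 scale by (-1, 3/2, -3): (-10, 3, -1) → (10, 9/2, 3); (-7, -2, 1) → (7, -3, -3)
T4 translate by (1, 4, 6): (10, 9/2, 3) → (11, 17/2, 9); (7, -3, -3) → (8, 1, 3)
T5 shear: x ← x + 2·z: (11, 17/2, 9) → (29, 17/2, 9); (8, 1, 3) → (14, 1, 3)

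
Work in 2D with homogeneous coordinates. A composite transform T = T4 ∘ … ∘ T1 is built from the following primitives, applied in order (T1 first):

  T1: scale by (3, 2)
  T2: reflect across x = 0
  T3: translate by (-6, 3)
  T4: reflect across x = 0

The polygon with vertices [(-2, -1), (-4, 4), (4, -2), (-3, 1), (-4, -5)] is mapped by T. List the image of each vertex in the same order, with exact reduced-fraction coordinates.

T1 scale by (3, 2): (-2, -1) → (-6, -2); (-4, 4) → (-12, 8); (4, -2) → (12, -4); (-3, 1) → (-9, 2); (-4, -5) → (-12, -10)
T2 reflect across x = 0: (-6, -2) → (6, -2); (-12, 8) → (12, 8); (12, -4) → (-12, -4); (-9, 2) → (9, 2); (-12, -10) → (12, -10)
T3 translate by (-6, 3): (6, -2) → (0, 1); (12, 8) → (6, 11); (-12, -4) → (-18, -1); (9, 2) → (3, 5); (12, -10) → (6, -7)
T4 reflect across x = 0: (0, 1) → (0, 1); (6, 11) → (-6, 11); (-18, -1) → (18, -1); (3, 5) → (-3, 5); (6, -7) → (-6, -7)

image vertices: (0, 1), (-6, 11), (18, -1), (-3, 5), (-6, -7)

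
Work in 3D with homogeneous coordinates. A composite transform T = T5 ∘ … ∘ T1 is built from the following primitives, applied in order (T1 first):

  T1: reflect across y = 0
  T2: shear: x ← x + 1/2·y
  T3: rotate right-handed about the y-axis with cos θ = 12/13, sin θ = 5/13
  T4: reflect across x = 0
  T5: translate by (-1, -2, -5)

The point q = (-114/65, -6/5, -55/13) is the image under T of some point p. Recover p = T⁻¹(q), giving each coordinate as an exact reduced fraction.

p = (0, -4/5, 1)

T1 = [1 0 0 0; 0 -1 0 0; 0 0 1 0; 0 0 0 1]
T2·T1 = [1 -1/2 0 0; 0 -1 0 0; 0 0 1 0; 0 0 0 1]
T3·…·T1 = [12/13 -6/13 5/13 0; 0 -1 0 0; -5/13 5/26 12/13 0; 0 0 0 1]
T4·…·T1 = [-12/13 6/13 -5/13 0; 0 -1 0 0; -5/13 5/26 12/13 0; 0 0 0 1]
T5·…·T1 = [-12/13 6/13 -5/13 -1; 0 -1 0 -2; -5/13 5/26 12/13 -5; 0 0 0 1]
det M = 1; M⁻¹ = [-12/13 -1/2 -5/13 -50/13; 0 -1 0 -2; -5/13 0 12/13 55/13; 0 0 0 1]
M⁻¹ · (-114/65, -6/5, -55/13)ᵀ = (0, -4/5, 1)ᵀ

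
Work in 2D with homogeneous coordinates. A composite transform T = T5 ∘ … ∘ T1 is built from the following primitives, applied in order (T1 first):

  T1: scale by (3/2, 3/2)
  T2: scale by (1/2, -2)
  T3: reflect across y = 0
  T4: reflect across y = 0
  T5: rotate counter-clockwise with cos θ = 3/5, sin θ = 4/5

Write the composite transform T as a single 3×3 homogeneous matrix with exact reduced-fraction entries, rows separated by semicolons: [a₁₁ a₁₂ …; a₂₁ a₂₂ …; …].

T = [9/20 12/5 0; 3/5 -9/5 0; 0 0 1]

T1 = [3/2 0 0; 0 3/2 0; 0 0 1]
T2·T1 = [3/4 0 0; 0 -3 0; 0 0 1]
T3·…·T1 = [3/4 0 0; 0 3 0; 0 0 1]
T4·…·T1 = [3/4 0 0; 0 -3 0; 0 0 1]
T5·…·T1 = [9/20 12/5 0; 3/5 -9/5 0; 0 0 1]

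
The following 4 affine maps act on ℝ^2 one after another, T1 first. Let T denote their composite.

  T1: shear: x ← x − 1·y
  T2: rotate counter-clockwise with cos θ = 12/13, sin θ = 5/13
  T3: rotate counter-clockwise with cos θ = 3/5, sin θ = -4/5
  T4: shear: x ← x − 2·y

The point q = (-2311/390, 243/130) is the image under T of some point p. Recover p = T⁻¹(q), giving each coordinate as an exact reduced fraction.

T1 = [1 -1 0; 0 1 0; 0 0 1]
T2·T1 = [12/13 -17/13 0; 5/13 7/13 0; 0 0 1]
T3·…·T1 = [56/65 -23/65 0; -33/65 89/65 0; 0 0 1]
T4·…·T1 = [122/65 -201/65 0; -33/65 89/65 0; 0 0 1]
det M = 1; M⁻¹ = [89/65 201/65 0; 33/65 122/65 0; 0 0 1]
M⁻¹ · (-2311/390, 243/130)ᵀ = (-7/3, 1/2)ᵀ

p = (-7/3, 1/2)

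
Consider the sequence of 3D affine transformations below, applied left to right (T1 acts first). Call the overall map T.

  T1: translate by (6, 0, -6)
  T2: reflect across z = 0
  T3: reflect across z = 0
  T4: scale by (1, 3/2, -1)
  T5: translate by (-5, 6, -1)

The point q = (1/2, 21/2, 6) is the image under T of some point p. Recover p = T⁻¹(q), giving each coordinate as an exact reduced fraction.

T1 = [1 0 0 6; 0 1 0 0; 0 0 1 -6; 0 0 0 1]
T2·T1 = [1 0 0 6; 0 1 0 0; 0 0 -1 6; 0 0 0 1]
T3·…·T1 = [1 0 0 6; 0 1 0 0; 0 0 1 -6; 0 0 0 1]
T4·…·T1 = [1 0 0 6; 0 3/2 0 0; 0 0 -1 6; 0 0 0 1]
T5·…·T1 = [1 0 0 1; 0 3/2 0 6; 0 0 -1 5; 0 0 0 1]
det M = -3/2; M⁻¹ = [1 0 0 -1; 0 2/3 0 -4; 0 0 -1 5; 0 0 0 1]
M⁻¹ · (1/2, 21/2, 6)ᵀ = (-1/2, 3, -1)ᵀ

p = (-1/2, 3, -1)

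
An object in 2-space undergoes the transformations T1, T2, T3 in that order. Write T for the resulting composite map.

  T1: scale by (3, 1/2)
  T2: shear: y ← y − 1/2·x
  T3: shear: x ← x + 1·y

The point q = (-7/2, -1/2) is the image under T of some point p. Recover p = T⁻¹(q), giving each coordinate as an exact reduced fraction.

T1 = [3 0 0; 0 1/2 0; 0 0 1]
T2·T1 = [3 0 0; -3/2 1/2 0; 0 0 1]
T3·…·T1 = [3/2 1/2 0; -3/2 1/2 0; 0 0 1]
det M = 3/2; M⁻¹ = [1/3 -1/3 0; 1 1 0; 0 0 1]
M⁻¹ · (-7/2, -1/2)ᵀ = (-1, -4)ᵀ

p = (-1, -4)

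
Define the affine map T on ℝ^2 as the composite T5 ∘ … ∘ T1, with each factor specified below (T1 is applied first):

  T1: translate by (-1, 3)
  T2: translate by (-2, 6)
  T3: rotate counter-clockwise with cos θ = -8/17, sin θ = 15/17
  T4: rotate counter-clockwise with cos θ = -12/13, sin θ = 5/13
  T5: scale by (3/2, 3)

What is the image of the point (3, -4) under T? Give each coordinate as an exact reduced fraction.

T(p) = (1650/221, 315/221)

T1 translate by (-1, 3): (3, -4) → (2, -1)
T2 translate by (-2, 6): (2, -1) → (0, 5)
T3 rotate counter-clockwise with cos θ = -8/17, sin θ = 15/17: (0, 5) → (-75/17, -40/17)
T4 rotate counter-clockwise with cos θ = -12/13, sin θ = 5/13: (-75/17, -40/17) → (1100/221, 105/221)
T5 scale by (3/2, 3): (1100/221, 105/221) → (1650/221, 315/221)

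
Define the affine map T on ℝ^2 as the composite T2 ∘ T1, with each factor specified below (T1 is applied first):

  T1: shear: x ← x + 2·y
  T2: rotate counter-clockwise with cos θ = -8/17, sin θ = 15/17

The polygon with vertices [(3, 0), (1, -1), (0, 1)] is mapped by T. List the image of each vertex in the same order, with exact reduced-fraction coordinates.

T1 shear: x ← x + 2·y: (3, 0) → (3, 0); (1, -1) → (-1, -1); (0, 1) → (2, 1)
T2 rotate counter-clockwise with cos θ = -8/17, sin θ = 15/17: (3, 0) → (-24/17, 45/17); (-1, -1) → (23/17, -7/17); (2, 1) → (-31/17, 22/17)

image vertices: (-24/17, 45/17), (23/17, -7/17), (-31/17, 22/17)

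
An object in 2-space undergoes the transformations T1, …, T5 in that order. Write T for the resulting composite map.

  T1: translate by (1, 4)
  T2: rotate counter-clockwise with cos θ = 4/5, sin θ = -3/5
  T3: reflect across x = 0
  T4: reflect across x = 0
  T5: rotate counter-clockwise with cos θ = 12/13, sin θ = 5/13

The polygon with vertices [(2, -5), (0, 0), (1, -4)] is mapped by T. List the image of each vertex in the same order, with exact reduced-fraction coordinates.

image vertices: (173/65, -111/65), (127/65, 236/65), (126/65, -32/65)

T1 translate by (1, 4): (2, -5) → (3, -1); (0, 0) → (1, 4); (1, -4) → (2, 0)
T2 rotate counter-clockwise with cos θ = 4/5, sin θ = -3/5: (3, -1) → (9/5, -13/5); (1, 4) → (16/5, 13/5); (2, 0) → (8/5, -6/5)
T3 reflect across x = 0: (9/5, -13/5) → (-9/5, -13/5); (16/5, 13/5) → (-16/5, 13/5); (8/5, -6/5) → (-8/5, -6/5)
T4 reflect across x = 0: (-9/5, -13/5) → (9/5, -13/5); (-16/5, 13/5) → (16/5, 13/5); (-8/5, -6/5) → (8/5, -6/5)
T5 rotate counter-clockwise with cos θ = 12/13, sin θ = 5/13: (9/5, -13/5) → (173/65, -111/65); (16/5, 13/5) → (127/65, 236/65); (8/5, -6/5) → (126/65, -32/65)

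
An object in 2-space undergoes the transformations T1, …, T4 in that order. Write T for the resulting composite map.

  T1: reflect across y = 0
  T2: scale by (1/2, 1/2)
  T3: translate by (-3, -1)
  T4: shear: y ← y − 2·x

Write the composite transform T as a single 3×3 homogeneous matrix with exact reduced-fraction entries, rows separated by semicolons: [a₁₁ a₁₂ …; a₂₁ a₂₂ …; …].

T = [1/2 0 -3; -1 -1/2 5; 0 0 1]

T1 = [1 0 0; 0 -1 0; 0 0 1]
T2·T1 = [1/2 0 0; 0 -1/2 0; 0 0 1]
T3·…·T1 = [1/2 0 -3; 0 -1/2 -1; 0 0 1]
T4·…·T1 = [1/2 0 -3; -1 -1/2 5; 0 0 1]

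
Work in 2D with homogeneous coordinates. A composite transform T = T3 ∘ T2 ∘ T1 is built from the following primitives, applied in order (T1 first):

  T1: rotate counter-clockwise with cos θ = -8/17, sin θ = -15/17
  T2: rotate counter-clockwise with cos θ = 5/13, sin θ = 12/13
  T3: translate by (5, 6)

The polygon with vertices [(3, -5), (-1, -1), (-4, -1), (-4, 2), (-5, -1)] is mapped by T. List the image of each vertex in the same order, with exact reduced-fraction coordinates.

T1 rotate counter-clockwise with cos θ = -8/17, sin θ = -15/17: (3, -5) → (-99/17, -5/17); (-1, -1) → (-7/17, 23/17); (-4, -1) → (1, 4); (-4, 2) → (62/17, 44/17); (-5, -1) → (25/17, 83/17)
T2 rotate counter-clockwise with cos θ = 5/13, sin θ = 12/13: (-99/17, -5/17) → (-435/221, -1213/221); (-7/17, 23/17) → (-311/221, 31/221); (1, 4) → (-43/13, 32/13); (62/17, 44/17) → (-218/221, 964/221); (25/17, 83/17) → (-67/17, 55/17)
T3 translate by (5, 6): (-435/221, -1213/221) → (670/221, 113/221); (-311/221, 31/221) → (794/221, 1357/221); (-43/13, 32/13) → (22/13, 110/13); (-218/221, 964/221) → (887/221, 2290/221); (-67/17, 55/17) → (18/17, 157/17)

image vertices: (670/221, 113/221), (794/221, 1357/221), (22/13, 110/13), (887/221, 2290/221), (18/17, 157/17)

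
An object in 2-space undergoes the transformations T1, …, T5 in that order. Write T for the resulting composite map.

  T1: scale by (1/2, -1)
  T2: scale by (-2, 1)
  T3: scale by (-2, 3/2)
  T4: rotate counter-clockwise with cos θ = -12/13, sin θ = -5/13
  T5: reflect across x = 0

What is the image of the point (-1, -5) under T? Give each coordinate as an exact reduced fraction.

T1 scale by (1/2, -1): (-1, -5) → (-1/2, 5)
T2 scale by (-2, 1): (-1/2, 5) → (1, 5)
T3 scale by (-2, 3/2): (1, 5) → (-2, 15/2)
T4 rotate counter-clockwise with cos θ = -12/13, sin θ = -5/13: (-2, 15/2) → (123/26, -80/13)
T5 reflect across x = 0: (123/26, -80/13) → (-123/26, -80/13)

T(p) = (-123/26, -80/13)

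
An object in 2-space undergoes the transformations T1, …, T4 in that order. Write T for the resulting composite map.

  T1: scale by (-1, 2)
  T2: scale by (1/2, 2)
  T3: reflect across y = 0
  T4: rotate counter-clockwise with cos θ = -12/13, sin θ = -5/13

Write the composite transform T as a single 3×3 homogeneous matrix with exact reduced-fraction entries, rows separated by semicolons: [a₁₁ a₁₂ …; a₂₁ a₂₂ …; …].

T = [6/13 -20/13 0; 5/26 48/13 0; 0 0 1]

T1 = [-1 0 0; 0 2 0; 0 0 1]
T2·T1 = [-1/2 0 0; 0 4 0; 0 0 1]
T3·…·T1 = [-1/2 0 0; 0 -4 0; 0 0 1]
T4·…·T1 = [6/13 -20/13 0; 5/26 48/13 0; 0 0 1]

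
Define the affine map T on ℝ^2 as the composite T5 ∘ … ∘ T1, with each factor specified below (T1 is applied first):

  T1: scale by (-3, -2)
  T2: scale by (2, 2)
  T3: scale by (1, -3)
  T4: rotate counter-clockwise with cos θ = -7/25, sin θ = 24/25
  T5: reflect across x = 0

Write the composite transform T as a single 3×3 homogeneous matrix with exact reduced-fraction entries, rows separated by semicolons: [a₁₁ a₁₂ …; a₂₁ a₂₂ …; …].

T1 = [-3 0 0; 0 -2 0; 0 0 1]
T2·T1 = [-6 0 0; 0 -4 0; 0 0 1]
T3·…·T1 = [-6 0 0; 0 12 0; 0 0 1]
T4·…·T1 = [42/25 -288/25 0; -144/25 -84/25 0; 0 0 1]
T5·…·T1 = [-42/25 288/25 0; -144/25 -84/25 0; 0 0 1]

T = [-42/25 288/25 0; -144/25 -84/25 0; 0 0 1]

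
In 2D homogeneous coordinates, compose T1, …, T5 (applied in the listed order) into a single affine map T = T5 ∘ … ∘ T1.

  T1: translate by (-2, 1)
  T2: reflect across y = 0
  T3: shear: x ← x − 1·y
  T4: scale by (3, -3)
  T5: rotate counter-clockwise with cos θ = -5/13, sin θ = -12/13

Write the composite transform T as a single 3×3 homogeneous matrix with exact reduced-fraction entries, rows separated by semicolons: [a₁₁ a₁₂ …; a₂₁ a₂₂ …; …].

T1 = [1 0 -2; 0 1 1; 0 0 1]
T2·T1 = [1 0 -2; 0 -1 -1; 0 0 1]
T3·…·T1 = [1 1 -1; 0 -1 -1; 0 0 1]
T4·…·T1 = [3 3 -3; 0 3 3; 0 0 1]
T5·…·T1 = [-15/13 21/13 51/13; -36/13 -51/13 21/13; 0 0 1]

T = [-15/13 21/13 51/13; -36/13 -51/13 21/13; 0 0 1]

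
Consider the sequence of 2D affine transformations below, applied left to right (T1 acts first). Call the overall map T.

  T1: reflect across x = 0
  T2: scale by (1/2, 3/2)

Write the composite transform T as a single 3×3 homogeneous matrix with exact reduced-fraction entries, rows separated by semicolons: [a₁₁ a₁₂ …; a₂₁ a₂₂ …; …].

T1 = [-1 0 0; 0 1 0; 0 0 1]
T2·T1 = [-1/2 0 0; 0 3/2 0; 0 0 1]

T = [-1/2 0 0; 0 3/2 0; 0 0 1]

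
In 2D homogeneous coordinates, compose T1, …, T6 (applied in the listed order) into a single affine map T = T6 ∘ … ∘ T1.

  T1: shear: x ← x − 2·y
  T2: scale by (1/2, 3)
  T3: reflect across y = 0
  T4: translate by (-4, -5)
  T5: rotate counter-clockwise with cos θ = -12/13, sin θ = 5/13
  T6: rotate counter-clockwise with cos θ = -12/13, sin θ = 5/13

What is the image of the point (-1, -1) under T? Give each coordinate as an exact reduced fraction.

T(p) = (-101/26, 14/13)

T1 shear: x ← x − 2·y: (-1, -1) → (1, -1)
T2 scale by (1/2, 3): (1, -1) → (1/2, -3)
T3 reflect across y = 0: (1/2, -3) → (1/2, 3)
T4 translate by (-4, -5): (1/2, 3) → (-7/2, -2)
T5 rotate counter-clockwise with cos θ = -12/13, sin θ = 5/13: (-7/2, -2) → (4, 1/2)
T6 rotate counter-clockwise with cos θ = -12/13, sin θ = 5/13: (4, 1/2) → (-101/26, 14/13)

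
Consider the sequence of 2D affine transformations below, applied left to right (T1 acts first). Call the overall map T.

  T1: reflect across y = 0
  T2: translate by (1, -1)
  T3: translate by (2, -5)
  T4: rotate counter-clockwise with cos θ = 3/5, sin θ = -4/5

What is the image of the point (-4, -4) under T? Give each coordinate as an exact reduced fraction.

T1 reflect across y = 0: (-4, -4) → (-4, 4)
T2 translate by (1, -1): (-4, 4) → (-3, 3)
T3 translate by (2, -5): (-3, 3) → (-1, -2)
T4 rotate counter-clockwise with cos θ = 3/5, sin θ = -4/5: (-1, -2) → (-11/5, -2/5)

T(p) = (-11/5, -2/5)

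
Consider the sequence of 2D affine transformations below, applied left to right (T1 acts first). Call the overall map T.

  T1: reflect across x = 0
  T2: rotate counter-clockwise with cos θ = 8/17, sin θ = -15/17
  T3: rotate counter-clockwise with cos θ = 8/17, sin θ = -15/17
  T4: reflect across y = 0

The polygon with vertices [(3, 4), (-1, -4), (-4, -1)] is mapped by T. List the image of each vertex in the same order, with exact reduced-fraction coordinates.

T1 reflect across x = 0: (3, 4) → (-3, 4); (-1, -4) → (1, -4); (-4, -1) → (4, -1)
T2 rotate counter-clockwise with cos θ = 8/17, sin θ = -15/17: (-3, 4) → (36/17, 77/17); (1, -4) → (-52/17, -47/17); (4, -1) → (1, -4)
T3 rotate counter-clockwise with cos θ = 8/17, sin θ = -15/17: (36/17, 77/17) → (1443/289, 76/289); (-52/17, -47/17) → (-1121/289, 404/289); (1, -4) → (-52/17, -47/17)
T4 reflect across y = 0: (1443/289, 76/289) → (1443/289, -76/289); (-1121/289, 404/289) → (-1121/289, -404/289); (-52/17, -47/17) → (-52/17, 47/17)

image vertices: (1443/289, -76/289), (-1121/289, -404/289), (-52/17, 47/17)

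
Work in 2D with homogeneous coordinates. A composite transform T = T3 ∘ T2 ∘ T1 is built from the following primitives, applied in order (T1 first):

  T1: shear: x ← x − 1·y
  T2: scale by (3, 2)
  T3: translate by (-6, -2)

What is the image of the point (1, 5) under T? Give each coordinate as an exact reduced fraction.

T(p) = (-18, 8)

T1 shear: x ← x − 1·y: (1, 5) → (-4, 5)
T2 scale by (3, 2): (-4, 5) → (-12, 10)
T3 translate by (-6, -2): (-12, 10) → (-18, 8)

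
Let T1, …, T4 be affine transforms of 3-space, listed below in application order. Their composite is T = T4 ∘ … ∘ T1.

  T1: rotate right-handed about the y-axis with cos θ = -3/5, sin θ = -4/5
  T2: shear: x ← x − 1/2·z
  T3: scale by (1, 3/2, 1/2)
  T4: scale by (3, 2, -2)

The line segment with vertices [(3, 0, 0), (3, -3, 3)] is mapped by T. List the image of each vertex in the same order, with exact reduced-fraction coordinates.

T1 rotate right-handed about the y-axis with cos θ = -3/5, sin θ = -4/5: (3, 0, 0) → (-9/5, 0, 12/5); (3, -3, 3) → (-21/5, -3, 3/5)
T2 shear: x ← x − 1/2·z: (-9/5, 0, 12/5) → (-3, 0, 12/5); (-21/5, -3, 3/5) → (-9/2, -3, 3/5)
T3 scale by (1, 3/2, 1/2): (-3, 0, 12/5) → (-3, 0, 6/5); (-9/2, -3, 3/5) → (-9/2, -9/2, 3/10)
T4 scale by (3, 2, -2): (-3, 0, 6/5) → (-9, 0, -12/5); (-9/2, -9/2, 3/10) → (-27/2, -9, -3/5)

image vertices: (-9, 0, -12/5), (-27/2, -9, -3/5)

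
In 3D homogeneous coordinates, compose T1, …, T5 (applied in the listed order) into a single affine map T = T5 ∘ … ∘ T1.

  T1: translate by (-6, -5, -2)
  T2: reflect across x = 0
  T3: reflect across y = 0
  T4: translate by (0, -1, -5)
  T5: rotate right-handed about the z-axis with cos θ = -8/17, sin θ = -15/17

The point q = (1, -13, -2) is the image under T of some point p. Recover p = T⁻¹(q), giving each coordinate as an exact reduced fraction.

p = (-5, -3, 5)

T1 = [1 0 0 -6; 0 1 0 -5; 0 0 1 -2; 0 0 0 1]
T2·T1 = [-1 0 0 6; 0 1 0 -5; 0 0 1 -2; 0 0 0 1]
T3·…·T1 = [-1 0 0 6; 0 -1 0 5; 0 0 1 -2; 0 0 0 1]
T4·…·T1 = [-1 0 0 6; 0 -1 0 4; 0 0 1 -7; 0 0 0 1]
T5·…·T1 = [8/17 -15/17 0 12/17; 15/17 8/17 0 -122/17; 0 0 1 -7; 0 0 0 1]
det M = 1; M⁻¹ = [8/17 15/17 0 6; -15/17 8/17 0 4; 0 0 1 7; 0 0 0 1]
M⁻¹ · (1, -13, -2)ᵀ = (-5, -3, 5)ᵀ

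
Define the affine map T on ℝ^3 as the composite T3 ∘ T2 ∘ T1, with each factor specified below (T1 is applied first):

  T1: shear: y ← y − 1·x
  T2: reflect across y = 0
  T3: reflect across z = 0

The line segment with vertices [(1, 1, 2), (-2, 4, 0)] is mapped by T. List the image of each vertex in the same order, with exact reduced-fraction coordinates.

T1 shear: y ← y − 1·x: (1, 1, 2) → (1, 0, 2); (-2, 4, 0) → (-2, 6, 0)
T2 reflect across y = 0: (1, 0, 2) → (1, 0, 2); (-2, 6, 0) → (-2, -6, 0)
T3 reflect across z = 0: (1, 0, 2) → (1, 0, -2); (-2, -6, 0) → (-2, -6, 0)

image vertices: (1, 0, -2), (-2, -6, 0)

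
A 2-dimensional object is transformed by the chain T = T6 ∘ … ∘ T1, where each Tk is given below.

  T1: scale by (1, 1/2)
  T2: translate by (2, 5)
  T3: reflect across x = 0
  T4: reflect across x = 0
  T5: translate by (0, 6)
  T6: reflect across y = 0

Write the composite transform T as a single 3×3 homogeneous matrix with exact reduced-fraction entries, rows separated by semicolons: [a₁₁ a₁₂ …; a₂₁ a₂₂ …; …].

T1 = [1 0 0; 0 1/2 0; 0 0 1]
T2·T1 = [1 0 2; 0 1/2 5; 0 0 1]
T3·…·T1 = [-1 0 -2; 0 1/2 5; 0 0 1]
T4·…·T1 = [1 0 2; 0 1/2 5; 0 0 1]
T5·…·T1 = [1 0 2; 0 1/2 11; 0 0 1]
T6·…·T1 = [1 0 2; 0 -1/2 -11; 0 0 1]

T = [1 0 2; 0 -1/2 -11; 0 0 1]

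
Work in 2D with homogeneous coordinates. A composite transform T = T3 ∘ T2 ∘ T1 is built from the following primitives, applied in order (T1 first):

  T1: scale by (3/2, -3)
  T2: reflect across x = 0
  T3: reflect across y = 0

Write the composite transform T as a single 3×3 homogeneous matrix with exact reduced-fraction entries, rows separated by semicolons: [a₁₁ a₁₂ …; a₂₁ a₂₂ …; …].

T = [-3/2 0 0; 0 3 0; 0 0 1]

T1 = [3/2 0 0; 0 -3 0; 0 0 1]
T2·T1 = [-3/2 0 0; 0 -3 0; 0 0 1]
T3·…·T1 = [-3/2 0 0; 0 3 0; 0 0 1]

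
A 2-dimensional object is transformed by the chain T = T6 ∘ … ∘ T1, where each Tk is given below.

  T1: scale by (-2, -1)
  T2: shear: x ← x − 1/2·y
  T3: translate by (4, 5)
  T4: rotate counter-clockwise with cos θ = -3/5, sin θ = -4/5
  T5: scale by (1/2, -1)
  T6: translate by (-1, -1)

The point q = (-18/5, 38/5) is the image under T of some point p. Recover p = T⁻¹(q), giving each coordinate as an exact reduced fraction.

T1 = [-2 0 0; 0 -1 0; 0 0 1]
T2·T1 = [-2 1/2 0; 0 -1 0; 0 0 1]
T3·…·T1 = [-2 1/2 4; 0 -1 5; 0 0 1]
T4·…·T1 = [6/5 -11/10 8/5; 8/5 1/5 -31/5; 0 0 1]
T5·…·T1 = [3/5 -11/20 4/5; -8/5 -1/5 31/5; 0 0 1]
T6·…·T1 = [3/5 -11/20 -1/5; -8/5 -1/5 26/5; 0 0 1]
det M = -1; M⁻¹ = [1/5 -11/20 29/10; -8/5 -3/5 14/5; 0 0 1]
M⁻¹ · (-18/5, 38/5)ᵀ = (-2, 4)ᵀ

p = (-2, 4)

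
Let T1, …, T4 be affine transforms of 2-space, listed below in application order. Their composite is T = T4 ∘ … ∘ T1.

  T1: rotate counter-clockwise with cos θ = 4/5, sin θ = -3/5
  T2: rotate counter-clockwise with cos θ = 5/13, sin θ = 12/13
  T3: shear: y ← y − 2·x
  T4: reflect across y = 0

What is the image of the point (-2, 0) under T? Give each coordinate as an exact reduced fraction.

T(p) = (-112/65, -158/65)

T1 rotate counter-clockwise with cos θ = 4/5, sin θ = -3/5: (-2, 0) → (-8/5, 6/5)
T2 rotate counter-clockwise with cos θ = 5/13, sin θ = 12/13: (-8/5, 6/5) → (-112/65, -66/65)
T3 shear: y ← y − 2·x: (-112/65, -66/65) → (-112/65, 158/65)
T4 reflect across y = 0: (-112/65, 158/65) → (-112/65, -158/65)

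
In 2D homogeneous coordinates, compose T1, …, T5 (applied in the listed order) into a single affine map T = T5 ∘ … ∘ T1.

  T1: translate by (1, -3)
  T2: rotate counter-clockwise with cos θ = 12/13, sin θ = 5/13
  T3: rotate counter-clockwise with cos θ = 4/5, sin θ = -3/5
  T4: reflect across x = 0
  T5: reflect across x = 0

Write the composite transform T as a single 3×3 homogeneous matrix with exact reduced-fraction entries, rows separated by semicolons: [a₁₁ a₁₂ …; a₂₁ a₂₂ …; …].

T1 = [1 0 1; 0 1 -3; 0 0 1]
T2·T1 = [12/13 -5/13 27/13; 5/13 12/13 -31/13; 0 0 1]
T3·…·T1 = [63/65 16/65 3/13; -16/65 63/65 -41/13; 0 0 1]
T4·…·T1 = [-63/65 -16/65 -3/13; -16/65 63/65 -41/13; 0 0 1]
T5·…·T1 = [63/65 16/65 3/13; -16/65 63/65 -41/13; 0 0 1]

T = [63/65 16/65 3/13; -16/65 63/65 -41/13; 0 0 1]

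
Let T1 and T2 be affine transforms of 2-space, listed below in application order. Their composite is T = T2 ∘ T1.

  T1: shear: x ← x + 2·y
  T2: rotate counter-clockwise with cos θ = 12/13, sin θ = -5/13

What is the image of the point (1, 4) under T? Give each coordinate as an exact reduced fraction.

T1 shear: x ← x + 2·y: (1, 4) → (9, 4)
T2 rotate counter-clockwise with cos θ = 12/13, sin θ = -5/13: (9, 4) → (128/13, 3/13)

T(p) = (128/13, 3/13)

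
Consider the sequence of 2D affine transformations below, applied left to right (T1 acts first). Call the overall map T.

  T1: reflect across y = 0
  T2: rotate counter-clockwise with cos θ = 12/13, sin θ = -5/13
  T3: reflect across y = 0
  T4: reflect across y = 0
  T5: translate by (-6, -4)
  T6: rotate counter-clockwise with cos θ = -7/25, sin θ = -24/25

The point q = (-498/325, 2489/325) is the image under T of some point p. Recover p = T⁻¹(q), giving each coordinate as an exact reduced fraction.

T1 = [1 0 0; 0 -1 0; 0 0 1]
T2·T1 = [12/13 -5/13 0; -5/13 -12/13 0; 0 0 1]
T3·…·T1 = [12/13 -5/13 0; 5/13 12/13 0; 0 0 1]
T4·…·T1 = [12/13 -5/13 0; -5/13 -12/13 0; 0 0 1]
T5·…·T1 = [12/13 -5/13 -6; -5/13 -12/13 -4; 0 0 1]
T6·…·T1 = [-204/325 -253/325 -54/25; -253/325 204/325 172/25; 0 0 1]
det M = -1; M⁻¹ = [-204/325 -253/325 4; -253/325 204/325 -6; 0 0 1]
M⁻¹ · (-498/325, 2489/325)ᵀ = (-1, 0)ᵀ

p = (-1, 0)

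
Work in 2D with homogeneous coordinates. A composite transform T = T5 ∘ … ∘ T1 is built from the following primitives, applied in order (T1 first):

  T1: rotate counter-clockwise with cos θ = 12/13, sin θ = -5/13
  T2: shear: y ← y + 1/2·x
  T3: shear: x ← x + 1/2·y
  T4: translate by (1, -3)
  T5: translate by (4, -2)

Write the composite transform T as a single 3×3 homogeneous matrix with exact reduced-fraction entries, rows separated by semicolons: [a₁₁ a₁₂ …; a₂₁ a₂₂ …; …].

T1 = [12/13 5/13 0; -5/13 12/13 0; 0 0 1]
T2·T1 = [12/13 5/13 0; 1/13 29/26 0; 0 0 1]
T3·…·T1 = [25/26 49/52 0; 1/13 29/26 0; 0 0 1]
T4·…·T1 = [25/26 49/52 1; 1/13 29/26 -3; 0 0 1]
T5·…·T1 = [25/26 49/52 5; 1/13 29/26 -5; 0 0 1]

T = [25/26 49/52 5; 1/13 29/26 -5; 0 0 1]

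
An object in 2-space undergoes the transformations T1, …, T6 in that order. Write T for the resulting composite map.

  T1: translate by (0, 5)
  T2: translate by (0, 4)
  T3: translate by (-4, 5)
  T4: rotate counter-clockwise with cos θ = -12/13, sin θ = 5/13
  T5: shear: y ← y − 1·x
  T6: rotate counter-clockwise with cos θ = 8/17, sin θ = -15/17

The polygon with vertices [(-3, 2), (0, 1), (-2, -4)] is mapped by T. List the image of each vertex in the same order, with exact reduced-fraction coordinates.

image vertices: (-3433/221, -1908/221), (-2811/221, -979/221), (-2404/221, -1706/221)

T1 translate by (0, 5): (-3, 2) → (-3, 7); (0, 1) → (0, 6); (-2, -4) → (-2, 1)
T2 translate by (0, 4): (-3, 7) → (-3, 11); (0, 6) → (0, 10); (-2, 1) → (-2, 5)
T3 translate by (-4, 5): (-3, 11) → (-7, 16); (0, 10) → (-4, 15); (-2, 5) → (-6, 10)
T4 rotate counter-clockwise with cos θ = -12/13, sin θ = 5/13: (-7, 16) → (4/13, -227/13); (-4, 15) → (-27/13, -200/13); (-6, 10) → (22/13, -150/13)
T5 shear: y ← y − 1·x: (4/13, -227/13) → (4/13, -231/13); (-27/13, -200/13) → (-27/13, -173/13); (22/13, -150/13) → (22/13, -172/13)
T6 rotate counter-clockwise with cos θ = 8/17, sin θ = -15/17: (4/13, -231/13) → (-3433/221, -1908/221); (-27/13, -173/13) → (-2811/221, -979/221); (22/13, -172/13) → (-2404/221, -1706/221)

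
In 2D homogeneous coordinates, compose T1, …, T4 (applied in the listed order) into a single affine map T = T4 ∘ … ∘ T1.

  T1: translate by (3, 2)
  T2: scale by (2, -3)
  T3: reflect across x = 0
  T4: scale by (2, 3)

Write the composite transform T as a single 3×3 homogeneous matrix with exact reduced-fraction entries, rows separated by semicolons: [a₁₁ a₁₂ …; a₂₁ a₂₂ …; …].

T = [-4 0 -12; 0 -9 -18; 0 0 1]

T1 = [1 0 3; 0 1 2; 0 0 1]
T2·T1 = [2 0 6; 0 -3 -6; 0 0 1]
T3·…·T1 = [-2 0 -6; 0 -3 -6; 0 0 1]
T4·…·T1 = [-4 0 -12; 0 -9 -18; 0 0 1]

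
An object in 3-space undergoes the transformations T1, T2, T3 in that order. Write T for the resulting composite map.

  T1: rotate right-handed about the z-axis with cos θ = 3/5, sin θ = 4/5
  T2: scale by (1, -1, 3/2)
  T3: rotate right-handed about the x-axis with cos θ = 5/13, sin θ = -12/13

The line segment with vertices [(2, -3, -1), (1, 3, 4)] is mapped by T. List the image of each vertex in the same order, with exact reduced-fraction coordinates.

T1 rotate right-handed about the z-axis with cos θ = 3/5, sin θ = 4/5: (2, -3, -1) → (18/5, -1/5, -1); (1, 3, 4) → (-9/5, 13/5, 4)
T2 scale by (1, -1, 3/2): (18/5, -1/5, -1) → (18/5, 1/5, -3/2); (-9/5, 13/5, 4) → (-9/5, -13/5, 6)
T3 rotate right-handed about the x-axis with cos θ = 5/13, sin θ = -12/13: (18/5, 1/5, -3/2) → (18/5, -17/13, -99/130); (-9/5, -13/5, 6) → (-9/5, 59/13, 306/65)

image vertices: (18/5, -17/13, -99/130), (-9/5, 59/13, 306/65)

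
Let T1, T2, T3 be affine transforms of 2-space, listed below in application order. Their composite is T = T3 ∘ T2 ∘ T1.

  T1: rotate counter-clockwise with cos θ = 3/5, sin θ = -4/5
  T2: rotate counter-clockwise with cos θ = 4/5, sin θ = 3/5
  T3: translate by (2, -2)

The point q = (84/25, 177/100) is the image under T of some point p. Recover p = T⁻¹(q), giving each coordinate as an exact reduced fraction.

T1 = [3/5 4/5 0; -4/5 3/5 0; 0 0 1]
T2·T1 = [24/25 7/25 0; -7/25 24/25 0; 0 0 1]
T3·…·T1 = [24/25 7/25 2; -7/25 24/25 -2; 0 0 1]
det M = 1; M⁻¹ = [24/25 -7/25 -62/25; 7/25 24/25 34/25; 0 0 1]
M⁻¹ · (84/25, 177/100)ᵀ = (1/4, 4)ᵀ

p = (1/4, 4)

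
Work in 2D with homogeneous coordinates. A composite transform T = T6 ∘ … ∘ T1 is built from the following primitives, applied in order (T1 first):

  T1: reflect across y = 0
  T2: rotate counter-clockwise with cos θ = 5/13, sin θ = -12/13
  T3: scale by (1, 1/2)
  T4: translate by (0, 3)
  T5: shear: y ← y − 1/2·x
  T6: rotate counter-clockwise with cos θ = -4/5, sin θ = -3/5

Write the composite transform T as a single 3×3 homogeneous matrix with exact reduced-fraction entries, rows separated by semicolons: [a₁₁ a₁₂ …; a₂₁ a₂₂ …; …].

T = [-7/10 9/10 9/5; 19/65 22/65 -12/5; 0 0 1]

T1 = [1 0 0; 0 -1 0; 0 0 1]
T2·T1 = [5/13 -12/13 0; -12/13 -5/13 0; 0 0 1]
T3·…·T1 = [5/13 -12/13 0; -6/13 -5/26 0; 0 0 1]
T4·…·T1 = [5/13 -12/13 0; -6/13 -5/26 3; 0 0 1]
T5·…·T1 = [5/13 -12/13 0; -17/26 7/26 3; 0 0 1]
T6·…·T1 = [-7/10 9/10 9/5; 19/65 22/65 -12/5; 0 0 1]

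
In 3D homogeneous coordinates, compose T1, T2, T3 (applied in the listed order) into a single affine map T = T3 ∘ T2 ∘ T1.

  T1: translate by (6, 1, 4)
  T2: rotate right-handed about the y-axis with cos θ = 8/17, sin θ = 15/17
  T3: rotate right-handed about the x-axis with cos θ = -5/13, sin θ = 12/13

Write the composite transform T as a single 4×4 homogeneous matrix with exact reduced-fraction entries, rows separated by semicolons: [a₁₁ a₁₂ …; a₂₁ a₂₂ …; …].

T = [8/17 0 15/17 108/17; 180/221 -5/13 -96/221 47/17; 75/221 12/13 -40/221 38/17; 0 0 0 1]

T1 = [1 0 0 6; 0 1 0 1; 0 0 1 4; 0 0 0 1]
T2·T1 = [8/17 0 15/17 108/17; 0 1 0 1; -15/17 0 8/17 -58/17; 0 0 0 1]
T3·…·T1 = [8/17 0 15/17 108/17; 180/221 -5/13 -96/221 47/17; 75/221 12/13 -40/221 38/17; 0 0 0 1]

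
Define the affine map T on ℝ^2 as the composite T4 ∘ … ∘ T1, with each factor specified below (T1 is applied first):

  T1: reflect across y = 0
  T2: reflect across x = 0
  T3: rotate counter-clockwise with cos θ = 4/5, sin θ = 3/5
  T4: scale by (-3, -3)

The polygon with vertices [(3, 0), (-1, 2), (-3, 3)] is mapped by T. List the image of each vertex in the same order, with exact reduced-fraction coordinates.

T1 reflect across y = 0: (3, 0) → (3, 0); (-1, 2) → (-1, -2); (-3, 3) → (-3, -3)
T2 reflect across x = 0: (3, 0) → (-3, 0); (-1, -2) → (1, -2); (-3, -3) → (3, -3)
T3 rotate counter-clockwise with cos θ = 4/5, sin θ = 3/5: (-3, 0) → (-12/5, -9/5); (1, -2) → (2, -1); (3, -3) → (21/5, -3/5)
T4 scale by (-3, -3): (-12/5, -9/5) → (36/5, 27/5); (2, -1) → (-6, 3); (21/5, -3/5) → (-63/5, 9/5)

image vertices: (36/5, 27/5), (-6, 3), (-63/5, 9/5)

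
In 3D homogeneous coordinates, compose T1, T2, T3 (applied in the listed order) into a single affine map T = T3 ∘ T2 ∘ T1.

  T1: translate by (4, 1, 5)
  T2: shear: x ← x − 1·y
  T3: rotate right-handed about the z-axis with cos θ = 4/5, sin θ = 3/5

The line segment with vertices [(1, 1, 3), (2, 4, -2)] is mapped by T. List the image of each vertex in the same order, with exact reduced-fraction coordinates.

T1 translate by (4, 1, 5): (1, 1, 3) → (5, 2, 8); (2, 4, -2) → (6, 5, 3)
T2 shear: x ← x − 1·y: (5, 2, 8) → (3, 2, 8); (6, 5, 3) → (1, 5, 3)
T3 rotate right-handed about the z-axis with cos θ = 4/5, sin θ = 3/5: (3, 2, 8) → (6/5, 17/5, 8); (1, 5, 3) → (-11/5, 23/5, 3)

image vertices: (6/5, 17/5, 8), (-11/5, 23/5, 3)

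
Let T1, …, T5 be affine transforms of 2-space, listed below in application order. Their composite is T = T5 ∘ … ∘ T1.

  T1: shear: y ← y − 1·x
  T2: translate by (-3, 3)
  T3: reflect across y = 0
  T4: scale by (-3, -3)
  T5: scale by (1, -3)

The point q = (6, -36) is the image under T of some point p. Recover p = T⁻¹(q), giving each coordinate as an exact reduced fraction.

T1 = [1 0 0; -1 1 0; 0 0 1]
T2·T1 = [1 0 -3; -1 1 3; 0 0 1]
T3·…·T1 = [1 0 -3; 1 -1 -3; 0 0 1]
T4·…·T1 = [-3 0 9; -3 3 9; 0 0 1]
T5·…·T1 = [-3 0 9; 9 -9 -27; 0 0 1]
det M = 27; M⁻¹ = [-1/3 0 3; -1/3 -1/9 0; 0 0 1]
M⁻¹ · (6, -36)ᵀ = (1, 2)ᵀ

p = (1, 2)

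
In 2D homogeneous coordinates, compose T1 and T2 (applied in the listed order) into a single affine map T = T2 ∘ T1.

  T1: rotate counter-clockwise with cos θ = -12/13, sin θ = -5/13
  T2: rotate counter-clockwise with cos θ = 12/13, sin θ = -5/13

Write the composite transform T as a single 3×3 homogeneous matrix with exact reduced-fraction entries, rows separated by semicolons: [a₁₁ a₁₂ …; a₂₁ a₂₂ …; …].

T1 = [-12/13 5/13 0; -5/13 -12/13 0; 0 0 1]
T2·T1 = [-1 0 0; 0 -1 0; 0 0 1]

T = [-1 0 0; 0 -1 0; 0 0 1]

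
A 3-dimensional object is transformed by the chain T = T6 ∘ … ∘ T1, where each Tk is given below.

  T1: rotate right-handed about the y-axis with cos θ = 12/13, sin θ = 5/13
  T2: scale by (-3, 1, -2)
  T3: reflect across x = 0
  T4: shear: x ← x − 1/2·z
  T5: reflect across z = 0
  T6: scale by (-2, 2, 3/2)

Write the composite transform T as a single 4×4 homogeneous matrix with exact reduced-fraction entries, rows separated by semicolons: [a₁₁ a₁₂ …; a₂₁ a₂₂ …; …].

T = [-62/13 0 -54/13 0; 0 2 0 0; -15/13 0 36/13 0; 0 0 0 1]

T1 = [12/13 0 5/13 0; 0 1 0 0; -5/13 0 12/13 0; 0 0 0 1]
T2·T1 = [-36/13 0 -15/13 0; 0 1 0 0; 10/13 0 -24/13 0; 0 0 0 1]
T3·…·T1 = [36/13 0 15/13 0; 0 1 0 0; 10/13 0 -24/13 0; 0 0 0 1]
T4·…·T1 = [31/13 0 27/13 0; 0 1 0 0; 10/13 0 -24/13 0; 0 0 0 1]
T5·…·T1 = [31/13 0 27/13 0; 0 1 0 0; -10/13 0 24/13 0; 0 0 0 1]
T6·…·T1 = [-62/13 0 -54/13 0; 0 2 0 0; -15/13 0 36/13 0; 0 0 0 1]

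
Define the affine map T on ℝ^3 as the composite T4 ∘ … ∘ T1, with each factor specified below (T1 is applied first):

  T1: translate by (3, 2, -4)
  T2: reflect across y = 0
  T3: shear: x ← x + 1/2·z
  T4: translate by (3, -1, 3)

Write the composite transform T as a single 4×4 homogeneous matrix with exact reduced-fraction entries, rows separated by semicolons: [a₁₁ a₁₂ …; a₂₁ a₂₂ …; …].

T1 = [1 0 0 3; 0 1 0 2; 0 0 1 -4; 0 0 0 1]
T2·T1 = [1 0 0 3; 0 -1 0 -2; 0 0 1 -4; 0 0 0 1]
T3·…·T1 = [1 0 1/2 1; 0 -1 0 -2; 0 0 1 -4; 0 0 0 1]
T4·…·T1 = [1 0 1/2 4; 0 -1 0 -3; 0 0 1 -1; 0 0 0 1]

T = [1 0 1/2 4; 0 -1 0 -3; 0 0 1 -1; 0 0 0 1]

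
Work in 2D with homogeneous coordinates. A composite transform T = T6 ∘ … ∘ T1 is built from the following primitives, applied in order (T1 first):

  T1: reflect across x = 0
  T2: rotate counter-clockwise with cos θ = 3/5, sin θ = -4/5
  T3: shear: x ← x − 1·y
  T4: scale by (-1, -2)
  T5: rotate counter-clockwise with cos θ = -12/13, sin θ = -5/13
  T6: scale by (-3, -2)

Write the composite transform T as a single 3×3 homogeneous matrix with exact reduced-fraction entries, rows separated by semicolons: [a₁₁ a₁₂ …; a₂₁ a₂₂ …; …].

T1 = [-1 0 0; 0 1 0; 0 0 1]
T2·T1 = [-3/5 4/5 0; 4/5 3/5 0; 0 0 1]
T3·…·T1 = [-7/5 1/5 0; 4/5 3/5 0; 0 0 1]
T4·…·T1 = [7/5 -1/5 0; -8/5 -6/5 0; 0 0 1]
T5·…·T1 = [-124/65 -18/65 0; 61/65 77/65 0; 0 0 1]
T6·…·T1 = [372/65 54/65 0; -122/65 -154/65 0; 0 0 1]

T = [372/65 54/65 0; -122/65 -154/65 0; 0 0 1]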